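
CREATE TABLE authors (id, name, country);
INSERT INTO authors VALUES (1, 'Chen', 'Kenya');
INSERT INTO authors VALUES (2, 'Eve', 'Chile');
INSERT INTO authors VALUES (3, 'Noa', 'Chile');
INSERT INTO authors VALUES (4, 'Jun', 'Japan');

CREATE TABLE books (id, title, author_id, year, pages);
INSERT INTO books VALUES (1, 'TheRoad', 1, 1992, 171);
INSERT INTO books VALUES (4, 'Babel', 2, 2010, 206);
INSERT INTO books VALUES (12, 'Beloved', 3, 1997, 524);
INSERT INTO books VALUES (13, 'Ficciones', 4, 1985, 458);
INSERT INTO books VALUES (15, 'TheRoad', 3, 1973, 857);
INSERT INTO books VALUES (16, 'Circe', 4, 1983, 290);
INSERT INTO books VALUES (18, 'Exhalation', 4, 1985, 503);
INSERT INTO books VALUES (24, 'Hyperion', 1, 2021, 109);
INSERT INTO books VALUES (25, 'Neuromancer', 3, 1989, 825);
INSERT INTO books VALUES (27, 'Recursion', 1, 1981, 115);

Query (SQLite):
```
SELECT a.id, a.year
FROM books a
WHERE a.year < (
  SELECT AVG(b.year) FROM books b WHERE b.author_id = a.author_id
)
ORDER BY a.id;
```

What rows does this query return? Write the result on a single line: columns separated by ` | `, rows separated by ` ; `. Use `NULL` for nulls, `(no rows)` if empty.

1 | 1992 ; 15 | 1973 ; 16 | 1983 ; 27 | 1981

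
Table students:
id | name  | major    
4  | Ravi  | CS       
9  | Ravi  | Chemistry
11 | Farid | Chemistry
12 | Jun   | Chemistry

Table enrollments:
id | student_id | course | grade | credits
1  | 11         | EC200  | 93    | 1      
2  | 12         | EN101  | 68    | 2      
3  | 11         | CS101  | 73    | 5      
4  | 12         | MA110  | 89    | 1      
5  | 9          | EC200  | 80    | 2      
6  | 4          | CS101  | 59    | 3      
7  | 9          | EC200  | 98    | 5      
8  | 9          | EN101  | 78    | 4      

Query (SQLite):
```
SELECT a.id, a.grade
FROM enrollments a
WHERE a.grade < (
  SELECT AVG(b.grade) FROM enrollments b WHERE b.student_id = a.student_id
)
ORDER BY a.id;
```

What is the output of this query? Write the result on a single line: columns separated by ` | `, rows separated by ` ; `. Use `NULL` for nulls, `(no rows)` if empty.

For each enrollments row a, compute AVG(grade) over rows sharing a.student_id.
Keep row a if a.grade < that per-group AVG.
  student_id=4: AVG(grade) = 59.0
  student_id=9: AVG(grade) = 85.333333
  student_id=11: AVG(grade) = 83.0
  student_id=12: AVG(grade) = 78.5

2 | 68 ; 3 | 73 ; 5 | 80 ; 8 | 78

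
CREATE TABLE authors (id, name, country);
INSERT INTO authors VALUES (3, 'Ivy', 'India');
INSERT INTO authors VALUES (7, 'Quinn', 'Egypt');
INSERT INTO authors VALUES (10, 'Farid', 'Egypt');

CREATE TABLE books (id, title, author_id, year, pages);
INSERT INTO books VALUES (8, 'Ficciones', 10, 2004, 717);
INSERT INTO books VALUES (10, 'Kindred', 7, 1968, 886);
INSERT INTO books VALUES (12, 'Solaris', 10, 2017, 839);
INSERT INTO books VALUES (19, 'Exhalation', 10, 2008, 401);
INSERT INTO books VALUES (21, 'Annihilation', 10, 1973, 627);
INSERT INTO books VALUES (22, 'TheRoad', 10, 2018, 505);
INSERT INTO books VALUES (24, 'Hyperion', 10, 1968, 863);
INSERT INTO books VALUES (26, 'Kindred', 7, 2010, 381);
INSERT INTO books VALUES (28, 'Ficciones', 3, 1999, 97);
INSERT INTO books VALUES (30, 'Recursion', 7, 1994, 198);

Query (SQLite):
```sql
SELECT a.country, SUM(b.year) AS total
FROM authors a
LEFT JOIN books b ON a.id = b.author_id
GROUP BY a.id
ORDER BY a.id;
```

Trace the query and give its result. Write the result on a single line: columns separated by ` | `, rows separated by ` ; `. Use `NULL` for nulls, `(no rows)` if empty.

LEFT JOIN keeps every authors row; unmatched ones get NULL for books columns.
Group by authors.id and compute SUM(b.year). SUM over an all-NULL group is NULL.
  3: ids {28} → SUM(b.year)=1999
  7: ids {10, 26, 30} → SUM(b.year)=5972
  10: ids {8, 12, 19, 21, 22, 24} → SUM(b.year)=11988

India | 1999 ; Egypt | 5972 ; Egypt | 11988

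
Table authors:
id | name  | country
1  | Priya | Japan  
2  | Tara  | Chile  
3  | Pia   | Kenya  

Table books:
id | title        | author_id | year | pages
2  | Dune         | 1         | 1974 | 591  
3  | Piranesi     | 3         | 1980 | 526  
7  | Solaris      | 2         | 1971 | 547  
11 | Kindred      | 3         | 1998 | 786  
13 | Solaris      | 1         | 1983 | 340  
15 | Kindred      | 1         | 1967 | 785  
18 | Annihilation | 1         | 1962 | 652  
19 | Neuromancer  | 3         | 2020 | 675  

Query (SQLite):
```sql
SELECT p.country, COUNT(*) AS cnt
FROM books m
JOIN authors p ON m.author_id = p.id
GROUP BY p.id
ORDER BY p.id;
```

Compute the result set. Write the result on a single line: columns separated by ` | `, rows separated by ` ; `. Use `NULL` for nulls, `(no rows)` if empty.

Join each books row to its authors via author_id.
Group joined rows by authors.id; compute COUNT(*) per group.
  1: ids {2, 13, 15, 18} → COUNT(*)=4
  2: ids {7} → COUNT(*)=1
  3: ids {3, 11, 19} → COUNT(*)=3

Japan | 4 ; Chile | 1 ; Kenya | 3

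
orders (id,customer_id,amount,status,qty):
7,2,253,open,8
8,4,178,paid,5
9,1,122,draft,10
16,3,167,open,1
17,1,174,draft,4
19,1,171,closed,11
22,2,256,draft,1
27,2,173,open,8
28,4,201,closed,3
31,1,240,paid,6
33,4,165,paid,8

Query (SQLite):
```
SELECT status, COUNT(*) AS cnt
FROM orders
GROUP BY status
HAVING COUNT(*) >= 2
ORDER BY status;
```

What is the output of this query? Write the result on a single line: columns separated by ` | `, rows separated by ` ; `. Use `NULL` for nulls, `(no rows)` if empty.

closed | 2 ; draft | 3 ; open | 3 ; paid | 3

Partition orders by status; compute COUNT(*) within each group.
HAVING: keep groups with count ≥ 2.
  closed: ids {19, 28} → COUNT(*)=2
  draft: ids {9, 17, 22} → COUNT(*)=3
  open: ids {7, 16, 27} → COUNT(*)=3
  paid: ids {8, 31, 33} → COUNT(*)=3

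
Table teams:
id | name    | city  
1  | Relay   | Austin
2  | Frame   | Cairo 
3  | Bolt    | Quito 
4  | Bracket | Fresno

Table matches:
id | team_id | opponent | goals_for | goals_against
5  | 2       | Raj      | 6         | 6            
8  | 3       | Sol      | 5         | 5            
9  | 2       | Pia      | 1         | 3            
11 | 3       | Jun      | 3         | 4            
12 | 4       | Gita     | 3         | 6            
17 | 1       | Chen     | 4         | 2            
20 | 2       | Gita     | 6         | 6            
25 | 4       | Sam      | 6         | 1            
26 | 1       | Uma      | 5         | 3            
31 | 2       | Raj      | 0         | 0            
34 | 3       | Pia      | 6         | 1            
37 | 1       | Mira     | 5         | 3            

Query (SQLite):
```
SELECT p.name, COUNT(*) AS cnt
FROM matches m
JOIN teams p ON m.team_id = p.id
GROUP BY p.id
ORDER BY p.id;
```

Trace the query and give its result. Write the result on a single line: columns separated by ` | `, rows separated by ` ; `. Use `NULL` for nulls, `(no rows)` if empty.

Relay | 3 ; Frame | 4 ; Bolt | 3 ; Bracket | 2

Join each matches row to its teams via team_id.
Group joined rows by teams.id; compute COUNT(*) per group.
  1: ids {17, 26, 37} → COUNT(*)=3
  2: ids {5, 9, 20, 31} → COUNT(*)=4
  3: ids {8, 11, 34} → COUNT(*)=3
  4: ids {12, 25} → COUNT(*)=2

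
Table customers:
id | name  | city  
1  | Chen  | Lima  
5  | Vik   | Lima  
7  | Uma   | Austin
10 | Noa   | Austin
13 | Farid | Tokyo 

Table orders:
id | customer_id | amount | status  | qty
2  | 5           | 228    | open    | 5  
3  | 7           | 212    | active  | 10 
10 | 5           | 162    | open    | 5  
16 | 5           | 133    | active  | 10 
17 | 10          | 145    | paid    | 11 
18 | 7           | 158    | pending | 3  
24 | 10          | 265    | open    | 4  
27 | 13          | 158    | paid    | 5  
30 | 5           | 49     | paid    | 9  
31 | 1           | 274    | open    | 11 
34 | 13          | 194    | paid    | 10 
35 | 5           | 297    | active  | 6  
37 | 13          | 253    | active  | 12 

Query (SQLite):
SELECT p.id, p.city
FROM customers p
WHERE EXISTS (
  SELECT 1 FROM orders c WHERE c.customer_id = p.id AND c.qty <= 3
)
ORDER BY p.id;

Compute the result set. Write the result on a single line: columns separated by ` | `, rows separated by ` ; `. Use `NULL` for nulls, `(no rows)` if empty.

7 | Austin

For each customers row, check whether any orders with matching customer_id has qty <= 3.
Keep rows where that is true.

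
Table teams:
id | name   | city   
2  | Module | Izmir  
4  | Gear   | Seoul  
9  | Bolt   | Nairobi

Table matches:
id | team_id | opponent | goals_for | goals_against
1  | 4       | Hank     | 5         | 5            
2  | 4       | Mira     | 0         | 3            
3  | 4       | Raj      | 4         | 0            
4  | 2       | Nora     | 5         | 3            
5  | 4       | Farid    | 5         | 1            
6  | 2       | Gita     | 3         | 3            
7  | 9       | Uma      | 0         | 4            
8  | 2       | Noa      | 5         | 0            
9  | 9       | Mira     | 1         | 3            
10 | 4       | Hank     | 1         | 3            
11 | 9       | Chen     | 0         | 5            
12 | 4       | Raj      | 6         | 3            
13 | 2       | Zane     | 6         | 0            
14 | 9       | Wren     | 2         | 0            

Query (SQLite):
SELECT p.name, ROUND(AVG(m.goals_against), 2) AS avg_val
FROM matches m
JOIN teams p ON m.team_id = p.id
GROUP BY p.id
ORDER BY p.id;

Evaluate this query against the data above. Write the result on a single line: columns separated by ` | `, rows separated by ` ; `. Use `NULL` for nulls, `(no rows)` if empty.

Join each matches row to its teams via team_id.
Group joined rows by teams.id; compute ROUND(AVG(m.goals_against), 2) per group.
  2: ids {4, 6, 8, 13} → ROUND(AVG(m.goals_against), 2)=1.5
  4: ids {1, 2, 3, 5, 10, 12} → ROUND(AVG(m.goals_against), 2)=2.5
  9: ids {7, 9, 11, 14} → ROUND(AVG(m.goals_against), 2)=3

Module | 1.5 ; Gear | 2.5 ; Bolt | 3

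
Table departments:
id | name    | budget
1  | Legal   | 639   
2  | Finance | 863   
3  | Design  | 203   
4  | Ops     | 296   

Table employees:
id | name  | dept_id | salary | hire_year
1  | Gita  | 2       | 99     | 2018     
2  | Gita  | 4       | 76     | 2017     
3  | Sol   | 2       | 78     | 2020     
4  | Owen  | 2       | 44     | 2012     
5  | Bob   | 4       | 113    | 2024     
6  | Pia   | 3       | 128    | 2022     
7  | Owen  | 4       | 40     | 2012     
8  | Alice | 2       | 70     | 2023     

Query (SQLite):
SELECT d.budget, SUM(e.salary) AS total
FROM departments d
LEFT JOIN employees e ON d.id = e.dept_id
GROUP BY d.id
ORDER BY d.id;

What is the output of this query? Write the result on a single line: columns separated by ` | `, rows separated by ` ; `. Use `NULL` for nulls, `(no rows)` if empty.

639 | NULL ; 863 | 291 ; 203 | 128 ; 296 | 229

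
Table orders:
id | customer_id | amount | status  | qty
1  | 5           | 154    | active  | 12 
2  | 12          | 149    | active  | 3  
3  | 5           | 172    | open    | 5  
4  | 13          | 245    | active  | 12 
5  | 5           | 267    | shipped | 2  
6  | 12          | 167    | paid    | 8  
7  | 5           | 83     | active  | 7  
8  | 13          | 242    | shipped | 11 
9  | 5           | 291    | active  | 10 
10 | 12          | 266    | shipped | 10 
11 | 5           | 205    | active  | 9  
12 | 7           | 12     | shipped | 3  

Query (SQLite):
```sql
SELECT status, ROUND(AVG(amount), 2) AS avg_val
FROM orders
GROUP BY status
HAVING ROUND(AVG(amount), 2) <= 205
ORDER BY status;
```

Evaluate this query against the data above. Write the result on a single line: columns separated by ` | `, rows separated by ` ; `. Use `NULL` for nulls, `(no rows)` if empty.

Partition orders by status; compute ROUND(AVG(amount), 2) within each group.
HAVING: keep groups where ROUND(AVG(amount), 2) <= 205.
  active: ids {1, 2, 4, 7, 9, 11} → ROUND(AVG(amount), 2)=187.83
  open: ids {3} → ROUND(AVG(amount), 2)=172
  paid: ids {6} → ROUND(AVG(amount), 2)=167
  shipped: ids {5, 8, 10, 12} → ROUND(AVG(amount), 2)=196.75

active | 187.83 ; open | 172 ; paid | 167 ; shipped | 196.75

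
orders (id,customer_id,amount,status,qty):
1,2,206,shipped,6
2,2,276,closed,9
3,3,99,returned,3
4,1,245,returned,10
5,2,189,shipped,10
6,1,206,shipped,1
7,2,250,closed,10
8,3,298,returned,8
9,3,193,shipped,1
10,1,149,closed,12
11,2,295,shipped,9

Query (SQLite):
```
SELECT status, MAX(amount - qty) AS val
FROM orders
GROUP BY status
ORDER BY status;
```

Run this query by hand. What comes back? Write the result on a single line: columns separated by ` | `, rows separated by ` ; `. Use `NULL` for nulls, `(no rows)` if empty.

closed | 267 ; returned | 290 ; shipped | 286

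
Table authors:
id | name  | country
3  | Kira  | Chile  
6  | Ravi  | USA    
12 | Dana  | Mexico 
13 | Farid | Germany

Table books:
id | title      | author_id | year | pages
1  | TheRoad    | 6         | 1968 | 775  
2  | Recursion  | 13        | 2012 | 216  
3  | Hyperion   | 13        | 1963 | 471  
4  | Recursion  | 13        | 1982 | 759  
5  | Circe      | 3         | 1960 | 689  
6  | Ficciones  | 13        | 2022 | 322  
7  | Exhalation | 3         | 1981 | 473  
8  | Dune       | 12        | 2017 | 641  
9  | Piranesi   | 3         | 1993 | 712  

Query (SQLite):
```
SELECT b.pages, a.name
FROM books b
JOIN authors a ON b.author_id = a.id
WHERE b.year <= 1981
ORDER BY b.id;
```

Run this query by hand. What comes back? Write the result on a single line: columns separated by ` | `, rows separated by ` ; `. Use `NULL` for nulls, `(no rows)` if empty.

775 | Ravi ; 471 | Farid ; 689 | Kira ; 473 | Kira

Each books row matches the authors row where author_id = authors.id.
Then keep rows with b.year <= 1981.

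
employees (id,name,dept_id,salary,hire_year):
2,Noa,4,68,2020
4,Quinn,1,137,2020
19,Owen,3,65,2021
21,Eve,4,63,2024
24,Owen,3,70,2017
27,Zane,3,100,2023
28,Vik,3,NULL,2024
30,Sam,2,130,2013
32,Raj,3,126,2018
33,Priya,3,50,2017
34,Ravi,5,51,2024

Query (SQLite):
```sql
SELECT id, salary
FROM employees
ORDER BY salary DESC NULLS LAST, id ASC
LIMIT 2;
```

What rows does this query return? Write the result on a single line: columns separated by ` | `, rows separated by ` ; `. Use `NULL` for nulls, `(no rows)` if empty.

4 | 137 ; 30 | 130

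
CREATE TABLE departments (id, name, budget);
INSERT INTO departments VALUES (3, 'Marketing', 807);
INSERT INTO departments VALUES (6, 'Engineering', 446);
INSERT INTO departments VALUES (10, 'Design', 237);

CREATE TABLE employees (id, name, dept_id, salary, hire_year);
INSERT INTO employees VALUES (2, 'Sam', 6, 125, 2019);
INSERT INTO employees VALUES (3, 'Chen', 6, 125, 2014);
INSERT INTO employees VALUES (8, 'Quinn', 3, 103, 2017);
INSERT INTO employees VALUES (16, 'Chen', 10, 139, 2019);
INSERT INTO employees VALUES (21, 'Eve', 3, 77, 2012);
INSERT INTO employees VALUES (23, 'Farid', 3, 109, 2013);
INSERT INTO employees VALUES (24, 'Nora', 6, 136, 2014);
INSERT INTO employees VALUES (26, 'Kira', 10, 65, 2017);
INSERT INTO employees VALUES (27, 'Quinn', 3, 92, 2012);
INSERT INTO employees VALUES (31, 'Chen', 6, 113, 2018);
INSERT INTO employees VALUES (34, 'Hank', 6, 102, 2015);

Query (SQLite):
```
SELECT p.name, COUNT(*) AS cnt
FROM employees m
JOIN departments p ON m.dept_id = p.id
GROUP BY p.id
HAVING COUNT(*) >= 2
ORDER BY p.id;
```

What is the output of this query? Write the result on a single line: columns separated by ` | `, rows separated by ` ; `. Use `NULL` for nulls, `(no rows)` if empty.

Marketing | 4 ; Engineering | 5 ; Design | 2

Join each employees row to its departments via dept_id.
Group joined rows by departments.id; compute COUNT(*) per group.
HAVING: keep groups with count ≥ 2.
  3: ids {8, 21, 23, 27} → COUNT(*)=4
  6: ids {2, 3, 24, 31, 34} → COUNT(*)=5
  10: ids {16, 26} → COUNT(*)=2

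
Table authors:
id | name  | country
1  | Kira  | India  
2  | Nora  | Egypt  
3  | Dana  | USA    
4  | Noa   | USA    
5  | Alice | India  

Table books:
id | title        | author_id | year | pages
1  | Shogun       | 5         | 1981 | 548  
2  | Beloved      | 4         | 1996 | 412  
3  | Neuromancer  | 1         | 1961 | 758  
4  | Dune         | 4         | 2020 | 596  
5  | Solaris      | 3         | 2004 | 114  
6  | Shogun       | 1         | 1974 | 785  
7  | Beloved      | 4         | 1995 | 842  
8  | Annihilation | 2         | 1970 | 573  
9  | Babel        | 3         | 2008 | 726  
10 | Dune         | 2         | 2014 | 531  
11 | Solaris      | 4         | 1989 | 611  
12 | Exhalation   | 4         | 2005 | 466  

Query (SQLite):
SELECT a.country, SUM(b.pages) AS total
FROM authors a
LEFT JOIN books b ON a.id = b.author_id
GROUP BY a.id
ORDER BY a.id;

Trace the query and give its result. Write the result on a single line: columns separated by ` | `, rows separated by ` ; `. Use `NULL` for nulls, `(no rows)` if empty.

LEFT JOIN keeps every authors row; unmatched ones get NULL for books columns.
Group by authors.id and compute SUM(b.pages). SUM over an all-NULL group is NULL.
  1: ids {3, 6} → SUM(b.pages)=1543
  2: ids {8, 10} → SUM(b.pages)=1104
  3: ids {5, 9} → SUM(b.pages)=840
  4: ids {2, 4, 7, 11, 12} → SUM(b.pages)=2927
  5: ids {1} → SUM(b.pages)=548

India | 1543 ; Egypt | 1104 ; USA | 840 ; USA | 2927 ; India | 548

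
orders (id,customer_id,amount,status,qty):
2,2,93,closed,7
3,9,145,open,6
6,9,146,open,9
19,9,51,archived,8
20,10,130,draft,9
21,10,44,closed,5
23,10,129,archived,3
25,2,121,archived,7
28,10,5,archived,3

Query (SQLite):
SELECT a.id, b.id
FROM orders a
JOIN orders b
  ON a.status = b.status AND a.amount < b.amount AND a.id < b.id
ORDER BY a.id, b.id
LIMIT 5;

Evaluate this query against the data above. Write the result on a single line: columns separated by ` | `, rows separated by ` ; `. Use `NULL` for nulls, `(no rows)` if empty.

3 | 6 ; 19 | 23 ; 19 | 25

Pairs (a,b) with same status, a.amount < b.amount, a.id < b.id.
status groups: archived:{19,23,25,28} closed:{2,21} draft:{20} open:{3,6}
Ordered by (a.id, b.id); first 5.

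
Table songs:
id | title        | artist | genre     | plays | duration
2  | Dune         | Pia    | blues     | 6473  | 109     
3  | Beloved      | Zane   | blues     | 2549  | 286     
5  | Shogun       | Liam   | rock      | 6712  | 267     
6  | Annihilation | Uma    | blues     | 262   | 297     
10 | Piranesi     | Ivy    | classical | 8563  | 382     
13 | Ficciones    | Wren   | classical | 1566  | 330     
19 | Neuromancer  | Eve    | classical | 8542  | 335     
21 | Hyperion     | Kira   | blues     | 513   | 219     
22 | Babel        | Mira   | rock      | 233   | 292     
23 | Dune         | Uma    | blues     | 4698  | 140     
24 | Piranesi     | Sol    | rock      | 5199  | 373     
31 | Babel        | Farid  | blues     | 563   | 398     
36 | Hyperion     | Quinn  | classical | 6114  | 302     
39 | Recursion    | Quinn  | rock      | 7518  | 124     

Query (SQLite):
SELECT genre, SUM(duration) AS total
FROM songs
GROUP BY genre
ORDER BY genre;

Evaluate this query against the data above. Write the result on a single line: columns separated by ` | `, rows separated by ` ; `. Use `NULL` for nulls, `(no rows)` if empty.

Partition songs by genre; compute SUM(duration) within each group.
  blues: ids {2, 3, 6, 21, 23, 31} → SUM(duration)=1449
  classical: ids {10, 13, 19, 36} → SUM(duration)=1349
  rock: ids {5, 22, 24, 39} → SUM(duration)=1056

blues | 1449 ; classical | 1349 ; rock | 1056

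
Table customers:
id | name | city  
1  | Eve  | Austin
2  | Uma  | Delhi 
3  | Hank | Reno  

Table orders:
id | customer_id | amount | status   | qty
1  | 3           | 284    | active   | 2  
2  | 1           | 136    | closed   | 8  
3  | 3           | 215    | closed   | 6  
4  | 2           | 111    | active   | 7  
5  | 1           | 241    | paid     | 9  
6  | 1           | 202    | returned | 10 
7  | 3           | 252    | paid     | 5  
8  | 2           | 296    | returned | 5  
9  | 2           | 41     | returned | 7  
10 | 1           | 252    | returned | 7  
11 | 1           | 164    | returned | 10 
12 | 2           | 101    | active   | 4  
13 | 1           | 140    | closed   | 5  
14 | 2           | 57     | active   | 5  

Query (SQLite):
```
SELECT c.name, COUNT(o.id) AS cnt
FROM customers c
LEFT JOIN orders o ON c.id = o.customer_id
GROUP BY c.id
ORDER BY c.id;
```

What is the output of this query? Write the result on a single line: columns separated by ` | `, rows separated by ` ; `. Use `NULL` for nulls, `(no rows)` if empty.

LEFT JOIN keeps every customers row; unmatched ones get NULL for orders columns.
Group by customers.id and compute COUNT(o.id). COUNT(col) of an all-NULL group is 0.
  1: ids {2, 5, 6, 10, 11, 13} → COUNT(o.id)=6
  2: ids {4, 8, 9, 12, 14} → COUNT(o.id)=5
  3: ids {1, 3, 7} → COUNT(o.id)=3

Eve | 6 ; Uma | 5 ; Hank | 3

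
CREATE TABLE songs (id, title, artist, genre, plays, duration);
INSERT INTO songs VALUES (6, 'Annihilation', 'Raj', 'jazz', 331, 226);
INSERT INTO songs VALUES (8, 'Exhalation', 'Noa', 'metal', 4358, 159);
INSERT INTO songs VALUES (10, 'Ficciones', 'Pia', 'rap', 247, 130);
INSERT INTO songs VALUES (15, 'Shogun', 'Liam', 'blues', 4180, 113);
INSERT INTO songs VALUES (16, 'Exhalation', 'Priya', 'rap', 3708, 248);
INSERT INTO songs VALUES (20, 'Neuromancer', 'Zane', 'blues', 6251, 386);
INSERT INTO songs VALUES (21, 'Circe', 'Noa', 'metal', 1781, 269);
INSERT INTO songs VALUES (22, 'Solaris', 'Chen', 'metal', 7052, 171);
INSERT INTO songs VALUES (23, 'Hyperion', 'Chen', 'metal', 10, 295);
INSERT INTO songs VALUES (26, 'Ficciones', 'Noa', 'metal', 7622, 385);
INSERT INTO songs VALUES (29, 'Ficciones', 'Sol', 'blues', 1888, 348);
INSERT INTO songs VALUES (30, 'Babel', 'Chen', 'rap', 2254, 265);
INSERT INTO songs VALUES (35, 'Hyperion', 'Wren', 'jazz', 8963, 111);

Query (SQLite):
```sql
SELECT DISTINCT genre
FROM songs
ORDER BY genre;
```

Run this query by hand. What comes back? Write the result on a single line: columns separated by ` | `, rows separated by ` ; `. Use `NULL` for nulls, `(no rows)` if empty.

Collect distinct genre values from songs.

blues ; jazz ; metal ; rap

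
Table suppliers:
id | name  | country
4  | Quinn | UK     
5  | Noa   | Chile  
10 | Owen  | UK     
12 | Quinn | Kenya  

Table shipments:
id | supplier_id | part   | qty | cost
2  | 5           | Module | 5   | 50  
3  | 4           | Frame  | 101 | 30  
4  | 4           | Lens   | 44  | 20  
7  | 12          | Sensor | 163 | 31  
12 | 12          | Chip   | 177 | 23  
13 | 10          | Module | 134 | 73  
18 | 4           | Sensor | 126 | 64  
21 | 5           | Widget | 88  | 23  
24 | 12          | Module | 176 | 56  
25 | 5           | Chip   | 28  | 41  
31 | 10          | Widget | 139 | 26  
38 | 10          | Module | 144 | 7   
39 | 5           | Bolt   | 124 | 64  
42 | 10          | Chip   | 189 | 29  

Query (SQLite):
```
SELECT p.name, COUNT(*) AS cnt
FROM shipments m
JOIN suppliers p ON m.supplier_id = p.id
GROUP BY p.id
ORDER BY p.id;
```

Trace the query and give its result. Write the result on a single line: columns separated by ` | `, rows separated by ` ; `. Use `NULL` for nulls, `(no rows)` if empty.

Join each shipments row to its suppliers via supplier_id.
Group joined rows by suppliers.id; compute COUNT(*) per group.
  4: ids {3, 4, 18} → COUNT(*)=3
  5: ids {2, 21, 25, 39} → COUNT(*)=4
  10: ids {13, 31, 38, 42} → COUNT(*)=4
  12: ids {7, 12, 24} → COUNT(*)=3

Quinn | 3 ; Noa | 4 ; Owen | 4 ; Quinn | 3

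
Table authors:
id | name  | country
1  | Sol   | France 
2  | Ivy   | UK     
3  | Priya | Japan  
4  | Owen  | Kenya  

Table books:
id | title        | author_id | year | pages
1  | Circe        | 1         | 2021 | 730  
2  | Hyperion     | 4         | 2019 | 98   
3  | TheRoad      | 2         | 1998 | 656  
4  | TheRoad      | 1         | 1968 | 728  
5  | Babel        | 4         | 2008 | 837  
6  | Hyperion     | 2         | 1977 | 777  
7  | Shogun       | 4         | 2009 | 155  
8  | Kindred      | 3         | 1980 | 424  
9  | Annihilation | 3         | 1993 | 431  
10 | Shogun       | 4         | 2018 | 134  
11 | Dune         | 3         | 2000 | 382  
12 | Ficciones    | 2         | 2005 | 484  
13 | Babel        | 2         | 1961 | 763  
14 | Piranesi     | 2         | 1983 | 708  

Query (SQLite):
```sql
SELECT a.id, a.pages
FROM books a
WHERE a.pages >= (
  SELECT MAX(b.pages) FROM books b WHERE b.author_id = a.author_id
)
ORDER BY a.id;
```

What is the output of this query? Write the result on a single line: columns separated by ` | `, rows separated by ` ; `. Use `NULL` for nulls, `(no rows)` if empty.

For each books row a, compute MAX(pages) over rows sharing a.author_id.
Keep row a if a.pages >= that per-group MAX.
  author_id=1: MAX(pages) = 730
  author_id=2: MAX(pages) = 777
  author_id=3: MAX(pages) = 431
  author_id=4: MAX(pages) = 837

1 | 730 ; 5 | 837 ; 6 | 777 ; 9 | 431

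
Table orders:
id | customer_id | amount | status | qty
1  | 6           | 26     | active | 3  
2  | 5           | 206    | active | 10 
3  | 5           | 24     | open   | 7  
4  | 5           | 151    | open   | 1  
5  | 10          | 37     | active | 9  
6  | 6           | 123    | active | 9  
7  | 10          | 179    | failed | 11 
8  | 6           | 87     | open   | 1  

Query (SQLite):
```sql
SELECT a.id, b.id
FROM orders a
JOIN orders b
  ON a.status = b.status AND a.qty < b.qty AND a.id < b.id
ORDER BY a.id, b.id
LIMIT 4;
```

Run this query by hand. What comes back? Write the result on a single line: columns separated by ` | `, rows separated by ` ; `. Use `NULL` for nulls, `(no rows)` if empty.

Pairs (a,b) with same status, a.qty < b.qty, a.id < b.id.
status groups: active:{1,2,5,6} failed:{7} open:{3,4,8}
Ordered by (a.id, b.id); first 4.

1 | 2 ; 1 | 5 ; 1 | 6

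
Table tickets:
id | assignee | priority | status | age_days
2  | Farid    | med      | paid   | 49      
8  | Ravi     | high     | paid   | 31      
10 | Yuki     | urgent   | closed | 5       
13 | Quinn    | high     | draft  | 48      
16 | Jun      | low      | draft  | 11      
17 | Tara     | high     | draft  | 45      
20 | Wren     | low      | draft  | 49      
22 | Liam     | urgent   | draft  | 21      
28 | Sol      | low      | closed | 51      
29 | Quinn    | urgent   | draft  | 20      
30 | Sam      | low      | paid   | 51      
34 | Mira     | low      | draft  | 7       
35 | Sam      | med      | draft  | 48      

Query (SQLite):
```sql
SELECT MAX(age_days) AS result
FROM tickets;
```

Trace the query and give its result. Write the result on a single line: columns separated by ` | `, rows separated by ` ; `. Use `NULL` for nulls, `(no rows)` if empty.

51

All age_days values: [49, 31, 5, 48, 11, 45, 49, 21, 51, 20, 51, 7, 48].
MAX of non-NULL values = 51.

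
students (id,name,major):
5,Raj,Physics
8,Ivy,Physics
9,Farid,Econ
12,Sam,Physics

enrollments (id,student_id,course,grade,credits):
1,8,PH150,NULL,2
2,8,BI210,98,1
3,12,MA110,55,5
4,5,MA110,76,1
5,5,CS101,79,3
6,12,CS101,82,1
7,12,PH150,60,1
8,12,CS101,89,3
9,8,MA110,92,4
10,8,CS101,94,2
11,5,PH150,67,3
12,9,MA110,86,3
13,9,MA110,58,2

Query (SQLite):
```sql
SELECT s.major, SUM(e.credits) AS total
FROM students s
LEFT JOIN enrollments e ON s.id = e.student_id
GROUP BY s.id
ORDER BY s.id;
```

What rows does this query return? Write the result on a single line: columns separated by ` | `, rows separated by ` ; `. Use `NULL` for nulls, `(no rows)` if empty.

Physics | 7 ; Physics | 9 ; Econ | 5 ; Physics | 10

LEFT JOIN keeps every students row; unmatched ones get NULL for enrollments columns.
Group by students.id and compute SUM(e.credits). SUM over an all-NULL group is NULL.
  5: ids {4, 5, 11} → SUM(e.credits)=7
  8: ids {1, 2, 9, 10} → SUM(e.credits)=9
  9: ids {12, 13} → SUM(e.credits)=5
  12: ids {3, 6, 7, 8} → SUM(e.credits)=10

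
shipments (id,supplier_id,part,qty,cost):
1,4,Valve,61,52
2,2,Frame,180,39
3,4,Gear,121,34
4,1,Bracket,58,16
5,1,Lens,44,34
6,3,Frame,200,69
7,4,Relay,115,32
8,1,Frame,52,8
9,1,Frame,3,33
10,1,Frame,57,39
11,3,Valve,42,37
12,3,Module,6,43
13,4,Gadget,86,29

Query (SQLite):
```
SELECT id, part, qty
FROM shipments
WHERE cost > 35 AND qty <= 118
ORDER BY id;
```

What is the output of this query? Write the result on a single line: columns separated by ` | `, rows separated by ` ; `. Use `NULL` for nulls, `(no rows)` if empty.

cost > 35: ids {1, 2, 6, 10, 11, 12}
qty <= 118: ids {1, 4, 5, 7, 8, 9, 10, 11, 12, 13}
Combine with AND.

1 | Valve | 61 ; 10 | Frame | 57 ; 11 | Valve | 42 ; 12 | Module | 6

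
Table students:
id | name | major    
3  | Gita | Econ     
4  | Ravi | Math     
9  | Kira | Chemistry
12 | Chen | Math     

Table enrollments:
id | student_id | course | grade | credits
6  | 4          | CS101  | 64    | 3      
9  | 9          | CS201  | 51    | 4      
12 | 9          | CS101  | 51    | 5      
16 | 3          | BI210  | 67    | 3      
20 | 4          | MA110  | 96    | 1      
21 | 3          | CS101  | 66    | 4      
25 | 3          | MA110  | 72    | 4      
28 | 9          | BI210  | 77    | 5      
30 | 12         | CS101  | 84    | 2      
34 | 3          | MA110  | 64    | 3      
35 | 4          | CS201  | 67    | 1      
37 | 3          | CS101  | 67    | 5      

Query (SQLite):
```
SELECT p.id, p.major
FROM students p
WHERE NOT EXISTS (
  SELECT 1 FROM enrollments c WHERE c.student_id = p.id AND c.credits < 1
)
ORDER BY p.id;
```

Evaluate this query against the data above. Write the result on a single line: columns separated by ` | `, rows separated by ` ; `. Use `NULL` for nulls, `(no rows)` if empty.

3 | Econ ; 4 | Math ; 9 | Chemistry ; 12 | Math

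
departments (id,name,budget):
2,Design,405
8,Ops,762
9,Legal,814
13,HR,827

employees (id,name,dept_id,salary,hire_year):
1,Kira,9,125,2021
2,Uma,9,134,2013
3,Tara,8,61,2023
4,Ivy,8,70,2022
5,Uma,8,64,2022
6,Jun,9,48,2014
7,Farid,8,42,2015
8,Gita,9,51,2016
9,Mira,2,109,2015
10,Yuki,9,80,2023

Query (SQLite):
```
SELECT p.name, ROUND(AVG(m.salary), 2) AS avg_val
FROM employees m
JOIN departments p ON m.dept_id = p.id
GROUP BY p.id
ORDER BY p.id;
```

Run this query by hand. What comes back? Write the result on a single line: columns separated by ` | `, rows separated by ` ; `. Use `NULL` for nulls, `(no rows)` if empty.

Design | 109 ; Ops | 59.25 ; Legal | 87.6

Join each employees row to its departments via dept_id.
Group joined rows by departments.id; compute ROUND(AVG(m.salary), 2) per group.
  2: ids {9} → ROUND(AVG(m.salary), 2)=109
  8: ids {3, 4, 5, 7} → ROUND(AVG(m.salary), 2)=59.25
  9: ids {1, 2, 6, 8, 10} → ROUND(AVG(m.salary), 2)=87.6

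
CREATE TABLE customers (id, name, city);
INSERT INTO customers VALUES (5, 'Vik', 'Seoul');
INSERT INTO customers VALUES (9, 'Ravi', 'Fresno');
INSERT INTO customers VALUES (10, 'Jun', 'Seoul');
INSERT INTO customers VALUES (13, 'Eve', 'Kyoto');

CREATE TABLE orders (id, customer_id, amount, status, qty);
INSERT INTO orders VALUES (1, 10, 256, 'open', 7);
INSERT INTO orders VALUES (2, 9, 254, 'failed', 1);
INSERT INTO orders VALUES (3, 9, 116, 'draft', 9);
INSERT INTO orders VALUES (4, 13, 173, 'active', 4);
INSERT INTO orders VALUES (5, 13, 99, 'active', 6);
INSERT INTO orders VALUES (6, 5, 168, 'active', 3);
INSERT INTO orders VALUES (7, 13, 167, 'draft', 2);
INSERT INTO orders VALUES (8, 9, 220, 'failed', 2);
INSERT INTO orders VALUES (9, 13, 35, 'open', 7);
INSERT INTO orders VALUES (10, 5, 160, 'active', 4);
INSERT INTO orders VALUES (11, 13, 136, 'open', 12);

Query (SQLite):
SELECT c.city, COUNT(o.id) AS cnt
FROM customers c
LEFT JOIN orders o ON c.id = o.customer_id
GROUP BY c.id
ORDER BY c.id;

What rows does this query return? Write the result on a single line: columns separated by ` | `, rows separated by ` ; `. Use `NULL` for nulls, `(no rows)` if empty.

LEFT JOIN keeps every customers row; unmatched ones get NULL for orders columns.
Group by customers.id and compute COUNT(o.id). COUNT(col) of an all-NULL group is 0.
  5: ids {6, 10} → COUNT(o.id)=2
  9: ids {2, 3, 8} → COUNT(o.id)=3
  10: ids {1} → COUNT(o.id)=1
  13: ids {4, 5, 7, 9, 11} → COUNT(o.id)=5

Seoul | 2 ; Fresno | 3 ; Seoul | 1 ; Kyoto | 5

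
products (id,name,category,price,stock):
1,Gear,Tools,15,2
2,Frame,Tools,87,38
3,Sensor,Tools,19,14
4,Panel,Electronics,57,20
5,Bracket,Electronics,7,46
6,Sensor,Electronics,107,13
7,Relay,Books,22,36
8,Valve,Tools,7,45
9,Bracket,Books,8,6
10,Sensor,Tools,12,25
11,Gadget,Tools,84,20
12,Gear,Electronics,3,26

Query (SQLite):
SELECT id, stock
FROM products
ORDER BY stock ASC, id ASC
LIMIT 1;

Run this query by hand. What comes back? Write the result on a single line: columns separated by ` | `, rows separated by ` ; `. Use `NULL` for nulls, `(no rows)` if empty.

Sort by stock asc, tiebreak id asc: (2, id=1), (6, id=9), (13, id=6), (14, id=3) …. Take first 1.

1 | 2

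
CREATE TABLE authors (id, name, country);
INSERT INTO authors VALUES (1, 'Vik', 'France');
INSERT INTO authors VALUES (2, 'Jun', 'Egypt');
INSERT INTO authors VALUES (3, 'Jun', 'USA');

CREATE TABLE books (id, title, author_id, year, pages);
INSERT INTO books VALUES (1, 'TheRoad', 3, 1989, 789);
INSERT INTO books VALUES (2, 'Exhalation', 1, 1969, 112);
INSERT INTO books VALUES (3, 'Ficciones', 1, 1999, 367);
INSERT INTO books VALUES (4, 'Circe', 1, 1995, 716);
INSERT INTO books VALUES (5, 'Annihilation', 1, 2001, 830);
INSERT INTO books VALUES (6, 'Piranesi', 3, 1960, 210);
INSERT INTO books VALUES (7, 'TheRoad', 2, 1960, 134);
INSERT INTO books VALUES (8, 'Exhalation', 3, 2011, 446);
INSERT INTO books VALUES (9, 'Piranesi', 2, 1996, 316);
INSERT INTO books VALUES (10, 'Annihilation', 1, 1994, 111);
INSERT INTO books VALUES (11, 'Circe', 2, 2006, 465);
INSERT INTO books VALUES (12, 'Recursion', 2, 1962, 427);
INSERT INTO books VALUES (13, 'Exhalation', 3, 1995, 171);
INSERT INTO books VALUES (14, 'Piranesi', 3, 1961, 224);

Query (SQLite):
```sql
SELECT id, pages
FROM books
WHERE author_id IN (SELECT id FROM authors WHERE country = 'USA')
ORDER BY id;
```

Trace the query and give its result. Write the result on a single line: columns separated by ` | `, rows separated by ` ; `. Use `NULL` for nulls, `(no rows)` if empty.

1 | 789 ; 6 | 210 ; 8 | 446 ; 13 | 171 ; 14 | 224

Inner query: authors.id where country = 'USA'.
Outer: keep books rows whose author_id is in that set.
Inner query → {3}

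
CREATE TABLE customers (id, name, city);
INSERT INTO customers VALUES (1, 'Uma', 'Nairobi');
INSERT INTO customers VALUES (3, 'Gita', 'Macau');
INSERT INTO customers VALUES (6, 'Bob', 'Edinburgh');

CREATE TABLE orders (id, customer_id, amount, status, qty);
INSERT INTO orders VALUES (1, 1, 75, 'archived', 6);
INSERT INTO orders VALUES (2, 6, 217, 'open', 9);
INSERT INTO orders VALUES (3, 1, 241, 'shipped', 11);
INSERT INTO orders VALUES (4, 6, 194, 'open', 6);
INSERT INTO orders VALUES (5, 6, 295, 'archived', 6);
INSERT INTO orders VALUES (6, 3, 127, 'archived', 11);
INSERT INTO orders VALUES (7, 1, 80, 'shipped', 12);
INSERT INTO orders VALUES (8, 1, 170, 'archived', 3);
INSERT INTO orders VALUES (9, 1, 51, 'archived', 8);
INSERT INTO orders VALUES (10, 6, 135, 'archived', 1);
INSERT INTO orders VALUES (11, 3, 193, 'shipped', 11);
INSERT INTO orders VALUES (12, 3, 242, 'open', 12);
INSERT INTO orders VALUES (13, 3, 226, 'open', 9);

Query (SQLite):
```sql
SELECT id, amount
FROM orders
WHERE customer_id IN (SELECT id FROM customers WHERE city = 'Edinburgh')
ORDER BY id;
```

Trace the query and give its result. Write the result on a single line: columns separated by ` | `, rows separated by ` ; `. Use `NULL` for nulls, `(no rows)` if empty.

Inner query: customers.id where city = 'Edinburgh'.
Outer: keep orders rows whose customer_id is in that set.
Inner query → {6}

2 | 217 ; 4 | 194 ; 5 | 295 ; 10 | 135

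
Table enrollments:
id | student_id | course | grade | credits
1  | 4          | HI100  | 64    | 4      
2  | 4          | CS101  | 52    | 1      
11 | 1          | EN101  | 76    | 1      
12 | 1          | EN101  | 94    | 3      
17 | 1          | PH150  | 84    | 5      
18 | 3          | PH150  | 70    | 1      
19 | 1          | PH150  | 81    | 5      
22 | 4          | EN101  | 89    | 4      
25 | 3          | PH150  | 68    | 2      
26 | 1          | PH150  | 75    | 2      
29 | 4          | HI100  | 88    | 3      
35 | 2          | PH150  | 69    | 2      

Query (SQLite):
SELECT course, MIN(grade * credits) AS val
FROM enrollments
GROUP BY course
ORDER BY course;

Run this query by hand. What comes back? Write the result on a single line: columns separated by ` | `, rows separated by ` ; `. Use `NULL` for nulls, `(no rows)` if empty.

For each row compute grade * credits.
Group by course; take MIN of the expression per group.
  CS101: ids {2} → MIN(grade * credits)=52
  EN101: ids {11, 12, 22} → MIN(grade * credits)=76
  HI100: ids {1, 29} → MIN(grade * credits)=256
  PH150: ids {17, 18, 19, 25, 26, 35} → MIN(grade * credits)=70

CS101 | 52 ; EN101 | 76 ; HI100 | 256 ; PH150 | 70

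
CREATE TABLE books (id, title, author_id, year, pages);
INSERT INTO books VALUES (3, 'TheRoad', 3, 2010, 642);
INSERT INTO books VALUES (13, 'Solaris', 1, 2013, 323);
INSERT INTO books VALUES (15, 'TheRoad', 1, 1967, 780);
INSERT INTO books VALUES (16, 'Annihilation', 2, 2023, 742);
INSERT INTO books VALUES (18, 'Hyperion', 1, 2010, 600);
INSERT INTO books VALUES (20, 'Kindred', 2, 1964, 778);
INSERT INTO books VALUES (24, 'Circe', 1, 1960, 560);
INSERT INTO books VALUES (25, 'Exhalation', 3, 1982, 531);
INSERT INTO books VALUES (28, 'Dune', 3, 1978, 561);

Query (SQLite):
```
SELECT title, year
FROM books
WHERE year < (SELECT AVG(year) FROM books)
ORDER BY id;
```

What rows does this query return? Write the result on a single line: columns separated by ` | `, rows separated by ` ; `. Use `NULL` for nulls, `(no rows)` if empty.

TheRoad | 1967 ; Kindred | 1964 ; Circe | 1960 ; Exhalation | 1982 ; Dune | 1978

Scalar subquery: AVG(year) over all books rows = 1989.666667 (≈; comparison uses full precision).
Keep rows where year < that value.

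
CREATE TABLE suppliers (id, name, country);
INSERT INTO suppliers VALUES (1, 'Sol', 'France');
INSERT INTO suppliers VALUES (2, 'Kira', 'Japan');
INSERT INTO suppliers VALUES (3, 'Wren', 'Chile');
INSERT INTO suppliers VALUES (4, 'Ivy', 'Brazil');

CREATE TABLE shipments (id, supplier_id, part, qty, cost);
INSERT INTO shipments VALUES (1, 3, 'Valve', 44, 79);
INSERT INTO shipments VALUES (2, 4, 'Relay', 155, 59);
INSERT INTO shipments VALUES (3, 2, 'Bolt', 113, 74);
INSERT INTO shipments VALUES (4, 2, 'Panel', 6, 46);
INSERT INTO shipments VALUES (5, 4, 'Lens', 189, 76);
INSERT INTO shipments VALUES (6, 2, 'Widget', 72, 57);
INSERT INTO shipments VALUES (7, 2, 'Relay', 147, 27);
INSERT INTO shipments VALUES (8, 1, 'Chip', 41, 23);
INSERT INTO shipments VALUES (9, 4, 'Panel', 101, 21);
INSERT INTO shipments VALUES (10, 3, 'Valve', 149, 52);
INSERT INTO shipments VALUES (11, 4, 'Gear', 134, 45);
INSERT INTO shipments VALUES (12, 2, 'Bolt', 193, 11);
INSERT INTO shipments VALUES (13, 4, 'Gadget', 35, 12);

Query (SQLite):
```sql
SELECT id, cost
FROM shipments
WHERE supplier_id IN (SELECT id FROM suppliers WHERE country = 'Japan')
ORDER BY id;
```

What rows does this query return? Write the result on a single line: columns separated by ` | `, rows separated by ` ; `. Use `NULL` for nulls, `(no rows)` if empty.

Inner query: suppliers.id where country = 'Japan'.
Outer: keep shipments rows whose supplier_id is in that set.
Inner query → {2}

3 | 74 ; 4 | 46 ; 6 | 57 ; 7 | 27 ; 12 | 11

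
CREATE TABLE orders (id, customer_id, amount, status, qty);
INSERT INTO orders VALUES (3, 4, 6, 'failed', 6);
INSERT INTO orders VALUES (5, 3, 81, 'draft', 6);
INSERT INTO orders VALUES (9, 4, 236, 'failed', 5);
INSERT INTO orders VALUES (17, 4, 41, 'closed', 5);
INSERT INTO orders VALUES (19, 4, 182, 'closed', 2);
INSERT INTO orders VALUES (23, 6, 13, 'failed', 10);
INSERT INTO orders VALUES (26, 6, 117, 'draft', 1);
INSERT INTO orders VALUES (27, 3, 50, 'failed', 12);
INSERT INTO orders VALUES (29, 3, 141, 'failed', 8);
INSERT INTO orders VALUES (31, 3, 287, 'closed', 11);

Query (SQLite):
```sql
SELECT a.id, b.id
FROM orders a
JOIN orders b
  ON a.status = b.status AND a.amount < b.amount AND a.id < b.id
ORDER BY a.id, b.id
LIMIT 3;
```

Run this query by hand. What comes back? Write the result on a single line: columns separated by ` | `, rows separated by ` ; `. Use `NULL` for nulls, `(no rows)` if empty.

Pairs (a,b) with same status, a.amount < b.amount, a.id < b.id.
status groups: closed:{17,19,31} draft:{5,26} failed:{3,9,23,27,29}
Ordered by (a.id, b.id); first 3.

3 | 9 ; 3 | 23 ; 3 | 27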